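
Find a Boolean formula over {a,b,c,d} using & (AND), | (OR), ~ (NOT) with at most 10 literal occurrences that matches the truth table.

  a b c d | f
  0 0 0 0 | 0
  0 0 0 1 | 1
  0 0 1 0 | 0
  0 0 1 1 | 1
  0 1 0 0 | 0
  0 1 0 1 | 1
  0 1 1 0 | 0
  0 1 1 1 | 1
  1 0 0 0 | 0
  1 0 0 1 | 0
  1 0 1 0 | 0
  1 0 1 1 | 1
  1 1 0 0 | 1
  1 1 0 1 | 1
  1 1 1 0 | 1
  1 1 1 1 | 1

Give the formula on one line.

  ~a = 1111111100000000
  (b | ~a) = 1111111100001111
  ((b | ~a) & a) = 0000000000001111
  ~d = 1010101010101010
  (c | ~d) = 1011101110111011
  (~a | (c | ~d)) = 1111111110111011
  ((~a | (c | ~d)) & d) = 0101010100010001
  (((b | ~a) & a) | ((~a | (c | ~d)) & d)) = 0101010100011111

(((b | ~a) & a) | ((~a | (c | ~d)) & d))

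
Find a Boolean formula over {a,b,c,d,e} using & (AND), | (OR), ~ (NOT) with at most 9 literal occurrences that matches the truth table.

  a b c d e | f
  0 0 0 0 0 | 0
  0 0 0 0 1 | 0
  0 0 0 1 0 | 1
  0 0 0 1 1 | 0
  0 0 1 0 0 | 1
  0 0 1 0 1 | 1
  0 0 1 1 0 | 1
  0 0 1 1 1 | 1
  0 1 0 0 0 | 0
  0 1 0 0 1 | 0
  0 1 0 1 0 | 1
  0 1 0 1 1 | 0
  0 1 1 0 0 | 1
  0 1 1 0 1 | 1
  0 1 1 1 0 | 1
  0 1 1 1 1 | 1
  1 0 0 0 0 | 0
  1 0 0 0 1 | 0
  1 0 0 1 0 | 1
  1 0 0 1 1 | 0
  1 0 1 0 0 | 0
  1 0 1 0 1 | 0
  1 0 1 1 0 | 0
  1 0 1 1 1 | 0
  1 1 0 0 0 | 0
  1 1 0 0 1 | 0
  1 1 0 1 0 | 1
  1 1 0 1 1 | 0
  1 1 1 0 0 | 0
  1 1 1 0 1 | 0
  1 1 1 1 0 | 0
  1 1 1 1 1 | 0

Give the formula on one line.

  ~a = 11111111111111110000000000000000
  (~a & c) = 00001111000011110000000000000000
  ~e = 10101010101010101010101010101010
  ~c = 11110000111100001111000011110000
  (~e & ~c) = 10100000101000001010000010100000
  (~e & d) = 00100010001000100010001000100010
  ((~e & ~c) & (~e & d)) = 00100000001000000010000000100000
  ((~a & c) | ((~e & ~c) & (~e & d))) = 00101111001011110010000000100000

((~a & c) | ((~e & ~c) & (~e & d)))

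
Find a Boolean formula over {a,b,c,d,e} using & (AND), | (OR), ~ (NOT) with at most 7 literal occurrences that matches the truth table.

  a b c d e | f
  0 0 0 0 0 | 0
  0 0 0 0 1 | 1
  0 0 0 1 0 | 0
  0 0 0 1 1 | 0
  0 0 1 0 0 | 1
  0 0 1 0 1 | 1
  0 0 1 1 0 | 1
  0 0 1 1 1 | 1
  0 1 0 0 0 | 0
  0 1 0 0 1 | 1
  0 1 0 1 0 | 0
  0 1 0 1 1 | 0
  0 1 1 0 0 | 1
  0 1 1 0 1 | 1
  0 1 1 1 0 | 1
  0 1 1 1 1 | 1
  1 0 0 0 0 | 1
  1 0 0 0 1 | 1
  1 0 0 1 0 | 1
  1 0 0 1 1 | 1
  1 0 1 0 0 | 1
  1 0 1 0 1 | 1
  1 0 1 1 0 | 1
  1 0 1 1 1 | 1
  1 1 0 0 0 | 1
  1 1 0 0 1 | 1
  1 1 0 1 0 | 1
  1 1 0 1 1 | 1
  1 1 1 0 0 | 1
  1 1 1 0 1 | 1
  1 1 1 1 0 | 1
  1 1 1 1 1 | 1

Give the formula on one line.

  ~d = 11001100110011001100110011001100
  ~c = 11110000111100001111000011110000
  (~d & ~c) = 11000000110000001100000011000000
  ((~d & ~c) & e) = 01000000010000000100000001000000
  ~a = 11111111111111110000000000000000
  (c & ~a) = 00001111000011110000000000000000
  (((~d & ~c) & e) | (c & ~a)) = 01001111010011110100000001000000
  ((((~d & ~c) & e) | (c & ~a)) | a) = 01001111010011111111111111111111

((((~d & ~c) & e) | (c & ~a)) | a)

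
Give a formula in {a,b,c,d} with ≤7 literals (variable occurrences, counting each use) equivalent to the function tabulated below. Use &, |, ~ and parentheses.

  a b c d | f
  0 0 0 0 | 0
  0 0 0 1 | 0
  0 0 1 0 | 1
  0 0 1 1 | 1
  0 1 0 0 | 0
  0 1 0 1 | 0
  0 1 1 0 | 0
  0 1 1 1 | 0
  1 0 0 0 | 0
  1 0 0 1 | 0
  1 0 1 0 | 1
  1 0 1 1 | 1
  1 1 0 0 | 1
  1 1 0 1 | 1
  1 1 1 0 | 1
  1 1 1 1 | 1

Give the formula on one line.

((a & b) | (c & ~b))

  (a & b) = 0000000000001111
  ~b = 1111000011110000
  (c & ~b) = 0011000000110000
  ((a & b) | (c & ~b)) = 0011000000111111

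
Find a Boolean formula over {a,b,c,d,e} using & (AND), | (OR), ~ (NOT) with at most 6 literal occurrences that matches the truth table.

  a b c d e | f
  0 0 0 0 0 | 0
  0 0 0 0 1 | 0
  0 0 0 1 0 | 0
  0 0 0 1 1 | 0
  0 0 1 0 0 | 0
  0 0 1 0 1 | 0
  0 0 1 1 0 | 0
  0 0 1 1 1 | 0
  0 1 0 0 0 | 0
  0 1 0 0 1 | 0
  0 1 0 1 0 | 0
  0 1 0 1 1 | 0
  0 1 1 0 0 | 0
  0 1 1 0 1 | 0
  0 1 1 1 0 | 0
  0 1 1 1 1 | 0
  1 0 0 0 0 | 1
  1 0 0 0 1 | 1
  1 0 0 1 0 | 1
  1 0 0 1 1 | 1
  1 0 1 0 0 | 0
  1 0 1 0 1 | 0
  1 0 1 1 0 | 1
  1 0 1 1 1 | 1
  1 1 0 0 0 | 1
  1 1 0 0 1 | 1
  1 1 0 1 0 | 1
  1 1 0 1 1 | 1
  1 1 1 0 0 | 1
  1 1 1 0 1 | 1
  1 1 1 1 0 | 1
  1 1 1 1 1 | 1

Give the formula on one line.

((a & (d | ~c)) | ((b & a) & c))

  ~c = 11110000111100001111000011110000
  (d | ~c) = 11110011111100111111001111110011
  (a & (d | ~c)) = 00000000000000001111001111110011
  (b & a) = 00000000000000000000000011111111
  ((b & a) & c) = 00000000000000000000000000001111
  ((a & (d | ~c)) | ((b & a) & c)) = 00000000000000001111001111111111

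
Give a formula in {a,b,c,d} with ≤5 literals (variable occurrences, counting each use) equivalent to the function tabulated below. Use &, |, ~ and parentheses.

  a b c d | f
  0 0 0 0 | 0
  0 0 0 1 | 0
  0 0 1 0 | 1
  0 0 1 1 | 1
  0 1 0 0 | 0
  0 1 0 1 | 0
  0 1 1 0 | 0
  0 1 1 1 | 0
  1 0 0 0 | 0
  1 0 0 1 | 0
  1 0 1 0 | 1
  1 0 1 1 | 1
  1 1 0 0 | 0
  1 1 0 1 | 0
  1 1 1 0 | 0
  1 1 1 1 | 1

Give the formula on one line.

  (a & d) = 0000000001010101
  ~b = 1111000011110000
  ((a & d) | ~b) = 1111000011110101
  (((a & d) | ~b) & c) = 0011000000110001

(((a & d) | ~b) & c)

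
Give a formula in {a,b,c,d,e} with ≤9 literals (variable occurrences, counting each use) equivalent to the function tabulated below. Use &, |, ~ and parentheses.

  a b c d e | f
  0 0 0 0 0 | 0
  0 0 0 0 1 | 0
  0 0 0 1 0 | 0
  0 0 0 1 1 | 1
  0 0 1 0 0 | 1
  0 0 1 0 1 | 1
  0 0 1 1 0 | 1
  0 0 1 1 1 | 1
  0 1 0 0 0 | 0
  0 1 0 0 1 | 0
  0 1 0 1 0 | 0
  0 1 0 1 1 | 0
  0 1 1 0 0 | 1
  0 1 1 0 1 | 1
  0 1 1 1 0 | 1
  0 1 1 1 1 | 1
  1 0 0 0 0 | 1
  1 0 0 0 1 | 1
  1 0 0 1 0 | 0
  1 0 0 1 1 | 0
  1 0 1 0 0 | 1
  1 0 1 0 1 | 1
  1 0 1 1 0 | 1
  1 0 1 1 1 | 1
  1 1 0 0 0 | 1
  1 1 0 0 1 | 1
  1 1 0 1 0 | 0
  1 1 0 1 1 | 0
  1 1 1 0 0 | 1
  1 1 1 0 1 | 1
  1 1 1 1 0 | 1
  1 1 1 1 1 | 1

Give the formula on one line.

  ~d = 11001100110011001100110011001100
  (c | ~d) = 11001111110011111100111111001111
  ~a = 11111111111111110000000000000000
  ~b = 11111111000000001111111100000000
  (~b & e) = 01010101000000000101010100000000
  (~a & (~b & e)) = 01010101000000000000000000000000
  ((c | ~d) | (~a & (~b & e))) = 11011111110011111100111111001111
  (a | d) = 00110011001100111111111111111111
  (((c | ~d) | (~a & (~b & e))) & (a | d)) = 00010011000000111100111111001111
  ((((c | ~d) | (~a & (~b & e))) & (a | d)) | c) = 00011111000011111100111111001111

((((c | ~d) | (~a & (~b & e))) & (a | d)) | c)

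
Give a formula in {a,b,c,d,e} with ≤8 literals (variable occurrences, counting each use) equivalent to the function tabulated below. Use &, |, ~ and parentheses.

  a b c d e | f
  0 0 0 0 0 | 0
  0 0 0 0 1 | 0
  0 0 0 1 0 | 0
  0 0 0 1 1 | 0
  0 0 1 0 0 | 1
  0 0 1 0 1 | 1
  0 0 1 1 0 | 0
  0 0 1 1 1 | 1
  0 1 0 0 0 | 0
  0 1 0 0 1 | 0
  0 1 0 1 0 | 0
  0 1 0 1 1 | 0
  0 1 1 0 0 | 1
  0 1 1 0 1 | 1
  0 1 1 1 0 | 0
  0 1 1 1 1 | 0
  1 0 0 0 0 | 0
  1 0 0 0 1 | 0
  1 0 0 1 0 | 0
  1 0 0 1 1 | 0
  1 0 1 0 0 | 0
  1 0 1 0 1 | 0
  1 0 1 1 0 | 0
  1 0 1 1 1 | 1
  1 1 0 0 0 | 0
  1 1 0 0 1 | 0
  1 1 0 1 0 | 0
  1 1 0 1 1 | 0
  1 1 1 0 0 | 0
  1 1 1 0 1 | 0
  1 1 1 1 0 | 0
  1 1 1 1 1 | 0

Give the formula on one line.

  ~d = 11001100110011001100110011001100
  (~d | e) = 11011101110111011101110111011101
  ~c = 11110000111100001111000011110000
  ~b = 11111111000000001111111100000000
  (~d | ~b) = 11111111110011001111111111001100
  (~c | (~d | ~b)) = 11111111111111001111111111111100
  ~a = 11111111111111110000000000000000
  (d | ~a) = 11111111111111110011001100110011
  ((~c | (~d | ~b)) & (d | ~a)) = 11111111111111000011001100110000
  ((~d | e) & ((~c | (~d | ~b)) & (d | ~a))) = 11011101110111000001000100010000
  (((~d | e) & ((~c | (~d | ~b)) & (d | ~a))) & c) = 00001101000011000000000100000000

(((~d | e) & ((~c | (~d | ~b)) & (d | ~a))) & c)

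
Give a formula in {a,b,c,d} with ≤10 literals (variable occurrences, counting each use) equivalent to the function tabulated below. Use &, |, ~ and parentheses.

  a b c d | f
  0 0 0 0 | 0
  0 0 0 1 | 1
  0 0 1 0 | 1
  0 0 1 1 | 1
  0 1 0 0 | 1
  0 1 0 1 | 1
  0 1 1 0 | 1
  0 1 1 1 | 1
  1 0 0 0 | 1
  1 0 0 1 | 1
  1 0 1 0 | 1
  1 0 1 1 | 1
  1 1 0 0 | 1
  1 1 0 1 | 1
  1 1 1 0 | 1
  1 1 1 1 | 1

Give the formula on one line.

  (a & d) = 0000000001010101
  ~d = 1010101010101010
  ((a & d) | ~d) = 1010101011111111
  (c & ((a & d) | ~d)) = 0010001000110011
  (b | (c & ((a & d) | ~d))) = 0010111100111111
  (a | d) = 0101010111111111
  ((b | (c & ((a & d) | ~d))) | (a | d)) = 0111111111111111

((b | (c & ((a & d) | ~d))) | (a | d))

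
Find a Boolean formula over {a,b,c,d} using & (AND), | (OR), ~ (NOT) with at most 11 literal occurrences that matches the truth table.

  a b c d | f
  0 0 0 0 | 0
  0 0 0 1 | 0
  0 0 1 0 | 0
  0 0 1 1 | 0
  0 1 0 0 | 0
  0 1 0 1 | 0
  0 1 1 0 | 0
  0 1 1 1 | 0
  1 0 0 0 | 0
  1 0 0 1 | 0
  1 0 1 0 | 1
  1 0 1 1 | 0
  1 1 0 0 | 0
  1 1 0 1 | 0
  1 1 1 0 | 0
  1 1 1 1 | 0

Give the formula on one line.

  ~b = 1111000011110000
  (a & ~b) = 0000000011110000
  ~d = 1010101010101010
  ((a & ~b) & ~d) = 0000000010100000
  ~a = 1111111100000000
  (~a | c) = 1111111100110011
  ((~a | c) & a) = 0000000000110011
  (((~a | c) & a) & ~d) = 0000000000100010
  (b | (((~a | c) & a) & ~d)) = 0000111100101111
  (((a & ~b) & ~d) & (b | (((~a | c) & a) & ~d))) = 0000000000100000

(((a & ~b) & ~d) & (b | (((~a | c) & a) & ~d)))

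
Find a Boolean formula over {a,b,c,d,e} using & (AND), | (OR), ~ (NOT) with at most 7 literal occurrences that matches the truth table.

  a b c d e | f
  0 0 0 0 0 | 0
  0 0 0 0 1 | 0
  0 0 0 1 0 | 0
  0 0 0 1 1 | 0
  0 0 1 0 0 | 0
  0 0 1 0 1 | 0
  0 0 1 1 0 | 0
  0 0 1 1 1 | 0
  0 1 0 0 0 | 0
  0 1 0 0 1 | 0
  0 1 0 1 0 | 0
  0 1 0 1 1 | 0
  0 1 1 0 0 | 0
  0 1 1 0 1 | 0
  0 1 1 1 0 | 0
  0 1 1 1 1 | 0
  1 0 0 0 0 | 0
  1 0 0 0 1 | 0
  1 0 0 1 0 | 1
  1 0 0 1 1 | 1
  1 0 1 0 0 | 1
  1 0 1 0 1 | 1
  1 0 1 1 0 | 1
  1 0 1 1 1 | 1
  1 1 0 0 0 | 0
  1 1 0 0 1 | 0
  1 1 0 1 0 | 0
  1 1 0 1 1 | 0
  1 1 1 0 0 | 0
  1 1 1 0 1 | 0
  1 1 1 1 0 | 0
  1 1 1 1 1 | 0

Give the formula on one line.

  ~b = 11111111000000001111111100000000
  (a & ~b) = 00000000000000001111111100000000
  (c | d) = 00111111001111110011111100111111
  ((a & ~b) & (c | d)) = 00000000000000000011111100000000

((a & ~b) & (c | d))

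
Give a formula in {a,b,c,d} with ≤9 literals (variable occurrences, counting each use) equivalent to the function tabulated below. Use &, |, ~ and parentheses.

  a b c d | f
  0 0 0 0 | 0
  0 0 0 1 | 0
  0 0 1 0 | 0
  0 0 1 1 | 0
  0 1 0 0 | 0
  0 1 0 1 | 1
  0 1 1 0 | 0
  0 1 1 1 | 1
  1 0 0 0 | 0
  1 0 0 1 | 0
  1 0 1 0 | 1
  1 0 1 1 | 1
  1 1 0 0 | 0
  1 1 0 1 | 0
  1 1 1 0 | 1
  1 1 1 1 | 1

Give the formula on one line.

(((b & d) & (~d | ~a)) | ((a & (c | ~d)) & c))

  (b & d) = 0000010100000101
  ~d = 1010101010101010
  ~a = 1111111100000000
  (~d | ~a) = 1111111110101010
  ((b & d) & (~d | ~a)) = 0000010100000000
  (c | ~d) = 1011101110111011
  (a & (c | ~d)) = 0000000010111011
  ((a & (c | ~d)) & c) = 0000000000110011
  (((b & d) & (~d | ~a)) | ((a & (c | ~d)) & c)) = 0000010100110011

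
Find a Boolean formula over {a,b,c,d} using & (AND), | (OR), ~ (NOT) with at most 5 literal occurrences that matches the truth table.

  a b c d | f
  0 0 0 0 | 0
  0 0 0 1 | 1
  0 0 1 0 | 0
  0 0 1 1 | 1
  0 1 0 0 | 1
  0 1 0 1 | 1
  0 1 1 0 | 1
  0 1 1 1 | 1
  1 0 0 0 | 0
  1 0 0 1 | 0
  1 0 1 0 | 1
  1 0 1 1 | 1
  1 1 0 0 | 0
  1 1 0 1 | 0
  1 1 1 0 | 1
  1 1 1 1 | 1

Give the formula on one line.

((c | ~a) & ((b | a) | d))

  ~a = 1111111100000000
  (c | ~a) = 1111111100110011
  (b | a) = 0000111111111111
  ((b | a) | d) = 0101111111111111
  ((c | ~a) & ((b | a) | d)) = 0101111100110011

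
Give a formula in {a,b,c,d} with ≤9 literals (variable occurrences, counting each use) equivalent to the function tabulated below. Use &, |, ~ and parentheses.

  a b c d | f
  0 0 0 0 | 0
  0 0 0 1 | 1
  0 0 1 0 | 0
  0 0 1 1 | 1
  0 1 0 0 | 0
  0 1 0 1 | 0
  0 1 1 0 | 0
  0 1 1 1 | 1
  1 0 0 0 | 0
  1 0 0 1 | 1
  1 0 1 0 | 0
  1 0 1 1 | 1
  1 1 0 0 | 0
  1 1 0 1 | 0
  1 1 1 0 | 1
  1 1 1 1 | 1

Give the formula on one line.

  ~a = 1111111100000000
  (~a | b) = 1111111100001111
  (a & (~a | b)) = 0000000000001111
  ((a & (~a | b)) & c) = 0000000000000011
  (d | ((a & (~a | b)) & c)) = 0101010101010111
  ~b = 1111000011110000
  (~b | c) = 1111001111110011
  ((d | ((a & (~a | b)) & c)) & (~b | c)) = 0101000101010011

((d | ((a & (~a | b)) & c)) & (~b | c))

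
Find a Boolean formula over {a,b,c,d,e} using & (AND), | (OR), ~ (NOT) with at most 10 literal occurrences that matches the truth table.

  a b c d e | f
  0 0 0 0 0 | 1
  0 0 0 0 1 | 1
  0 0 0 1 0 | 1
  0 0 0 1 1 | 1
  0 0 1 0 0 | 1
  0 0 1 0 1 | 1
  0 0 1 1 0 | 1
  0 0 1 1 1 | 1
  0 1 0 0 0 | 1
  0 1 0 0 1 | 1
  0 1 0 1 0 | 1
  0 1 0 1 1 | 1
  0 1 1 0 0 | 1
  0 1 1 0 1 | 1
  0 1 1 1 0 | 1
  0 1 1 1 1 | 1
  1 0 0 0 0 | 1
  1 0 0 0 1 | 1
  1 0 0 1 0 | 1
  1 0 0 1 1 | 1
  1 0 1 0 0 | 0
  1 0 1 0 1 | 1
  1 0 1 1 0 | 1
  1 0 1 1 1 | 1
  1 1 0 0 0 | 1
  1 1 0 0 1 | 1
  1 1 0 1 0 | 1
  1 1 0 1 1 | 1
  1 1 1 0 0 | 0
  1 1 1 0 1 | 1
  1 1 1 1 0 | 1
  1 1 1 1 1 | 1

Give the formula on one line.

  (d & a) = 00000000000000000011001100110011
  ~c = 11110000111100001111000011110000
  (~c | e) = 11110101111101011111010111110101
  ~a = 11111111111111110000000000000000
  (e | ~a) = 11111111111111110101010101010101
  ~d = 11001100110011001100110011001100
  (~d | c) = 11001111110011111100111111001111
  ((e | ~a) & (~d | c)) = 11001111110011110100010101000101
  ((~c | e) | ((e | ~a) & (~d | c))) = 11111111111111111111010111110101
  ((d & a) | ((~c | e) | ((e | ~a) & (~d | c)))) = 11111111111111111111011111110111

((d & a) | ((~c | e) | ((e | ~a) & (~d | c))))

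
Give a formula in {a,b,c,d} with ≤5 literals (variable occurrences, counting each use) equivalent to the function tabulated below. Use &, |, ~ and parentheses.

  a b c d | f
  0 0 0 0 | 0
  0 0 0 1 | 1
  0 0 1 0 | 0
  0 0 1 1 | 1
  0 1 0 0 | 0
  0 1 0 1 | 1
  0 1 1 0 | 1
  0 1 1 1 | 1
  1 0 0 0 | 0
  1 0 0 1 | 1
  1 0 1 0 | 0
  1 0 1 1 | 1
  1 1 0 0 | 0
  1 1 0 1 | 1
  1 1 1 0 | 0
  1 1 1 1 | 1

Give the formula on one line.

(d | (~a & ((b & c) | d)))

  ~a = 1111111100000000
  (b & c) = 0000001100000011
  ((b & c) | d) = 0101011101010111
  (~a & ((b & c) | d)) = 0101011100000000
  (d | (~a & ((b & c) | d))) = 0101011101010101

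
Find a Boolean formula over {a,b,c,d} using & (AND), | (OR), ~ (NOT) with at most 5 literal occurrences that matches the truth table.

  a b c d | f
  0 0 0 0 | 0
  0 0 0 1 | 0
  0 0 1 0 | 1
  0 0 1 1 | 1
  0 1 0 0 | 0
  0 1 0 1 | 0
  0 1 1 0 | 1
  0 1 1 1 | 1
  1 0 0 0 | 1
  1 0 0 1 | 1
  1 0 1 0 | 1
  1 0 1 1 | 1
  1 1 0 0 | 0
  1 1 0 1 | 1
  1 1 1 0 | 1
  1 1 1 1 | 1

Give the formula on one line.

  ~b = 1111000011110000
  (~b | d) = 1111010111110101
  ((~b | d) & a) = 0000000011110101
  (((~b | d) & a) | c) = 0011001111110111

(((~b | d) & a) | c)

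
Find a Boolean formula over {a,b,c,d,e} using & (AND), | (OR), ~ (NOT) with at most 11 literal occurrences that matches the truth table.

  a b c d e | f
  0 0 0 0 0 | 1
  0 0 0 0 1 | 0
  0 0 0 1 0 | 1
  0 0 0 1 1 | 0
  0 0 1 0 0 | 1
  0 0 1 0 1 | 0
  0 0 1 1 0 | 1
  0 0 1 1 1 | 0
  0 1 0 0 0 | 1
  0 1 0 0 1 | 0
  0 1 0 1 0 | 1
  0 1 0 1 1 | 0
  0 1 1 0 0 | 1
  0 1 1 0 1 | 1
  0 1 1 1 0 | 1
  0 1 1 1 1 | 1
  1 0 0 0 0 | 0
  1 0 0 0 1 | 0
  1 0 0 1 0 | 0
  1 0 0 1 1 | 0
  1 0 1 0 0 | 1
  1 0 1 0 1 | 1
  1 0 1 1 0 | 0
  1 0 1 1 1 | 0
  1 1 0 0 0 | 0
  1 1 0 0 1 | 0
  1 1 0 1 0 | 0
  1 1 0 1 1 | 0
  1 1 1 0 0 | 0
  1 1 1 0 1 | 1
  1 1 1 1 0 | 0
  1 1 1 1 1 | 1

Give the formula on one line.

  ~d = 11001100110011001100110011001100
  (~d & a) = 00000000000000001100110011001100
  ~b = 11111111000000001111111100000000
  (c & ~b) = 00001111000000000000111100000000
  ((~d & a) & (c & ~b)) = 00000000000000000000110000000000
  (b & e) = 00000000010101010000000001010101
  (c & (b & e)) = 00000000000001010000000000000101
  ~a = 11111111111111110000000000000000
  ~e = 10101010101010101010101010101010
  (~a & ~e) = 10101010101010100000000000000000
  ((c & (b & e)) | (~a & ~e)) = 10101010101011110000000000000101
  (((~d & a) & (c & ~b)) | ((c & (b & e)) | (~a & ~e))) = 10101010101011110000110000000101

(((~d & a) & (c & ~b)) | ((c & (b & e)) | (~a & ~e)))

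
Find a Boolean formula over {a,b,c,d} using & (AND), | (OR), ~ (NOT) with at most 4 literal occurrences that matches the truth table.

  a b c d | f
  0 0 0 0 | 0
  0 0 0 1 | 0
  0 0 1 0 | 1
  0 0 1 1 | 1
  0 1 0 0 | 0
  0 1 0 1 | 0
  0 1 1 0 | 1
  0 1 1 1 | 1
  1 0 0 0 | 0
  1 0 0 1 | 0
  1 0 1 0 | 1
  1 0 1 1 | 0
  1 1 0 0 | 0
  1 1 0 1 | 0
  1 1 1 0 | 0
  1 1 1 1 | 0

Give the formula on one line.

(c & ((~d & ~b) | ~a))

  ~d = 1010101010101010
  ~b = 1111000011110000
  (~d & ~b) = 1010000010100000
  ~a = 1111111100000000
  ((~d & ~b) | ~a) = 1111111110100000
  (c & ((~d & ~b) | ~a)) = 0011001100100000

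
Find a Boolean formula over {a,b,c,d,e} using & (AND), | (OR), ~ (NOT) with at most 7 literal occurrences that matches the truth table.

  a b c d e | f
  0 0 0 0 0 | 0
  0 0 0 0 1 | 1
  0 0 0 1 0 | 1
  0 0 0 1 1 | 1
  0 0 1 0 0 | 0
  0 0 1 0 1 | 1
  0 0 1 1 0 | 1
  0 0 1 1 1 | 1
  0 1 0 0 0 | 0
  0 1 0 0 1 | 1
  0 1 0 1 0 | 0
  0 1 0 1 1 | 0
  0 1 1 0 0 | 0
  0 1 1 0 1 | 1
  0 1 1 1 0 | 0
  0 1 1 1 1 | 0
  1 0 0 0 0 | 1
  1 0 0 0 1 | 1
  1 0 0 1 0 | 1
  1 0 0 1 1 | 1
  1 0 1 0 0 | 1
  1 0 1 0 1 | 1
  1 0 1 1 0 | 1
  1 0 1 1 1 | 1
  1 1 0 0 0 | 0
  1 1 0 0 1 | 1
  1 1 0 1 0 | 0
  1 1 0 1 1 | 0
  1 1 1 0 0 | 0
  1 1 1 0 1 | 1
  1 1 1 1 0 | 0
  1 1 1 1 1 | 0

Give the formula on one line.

(((e | d) | (d | a)) & ((e & ~d) | ~b))

  (e | d) = 01110111011101110111011101110111
  (d | a) = 00110011001100111111111111111111
  ((e | d) | (d | a)) = 01110111011101111111111111111111
  ~d = 11001100110011001100110011001100
  (e & ~d) = 01000100010001000100010001000100
  ~b = 11111111000000001111111100000000
  ((e & ~d) | ~b) = 11111111010001001111111101000100
  (((e | d) | (d | a)) & ((e & ~d) | ~b)) = 01110111010001001111111101000100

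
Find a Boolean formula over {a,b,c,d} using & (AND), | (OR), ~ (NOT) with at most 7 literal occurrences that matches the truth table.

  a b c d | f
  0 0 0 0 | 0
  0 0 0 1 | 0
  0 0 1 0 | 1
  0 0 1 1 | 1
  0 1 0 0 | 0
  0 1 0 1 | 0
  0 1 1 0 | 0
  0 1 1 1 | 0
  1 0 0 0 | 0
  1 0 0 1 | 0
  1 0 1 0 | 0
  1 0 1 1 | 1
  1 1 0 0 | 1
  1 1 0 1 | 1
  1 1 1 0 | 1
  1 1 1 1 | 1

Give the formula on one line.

  ~a = 1111111100000000
  (d | ~a) = 1111111101010101
  (c & (d | ~a)) = 0011001100010001
  ~b = 1111000011110000
  (~b & c) = 0011000000110000
  ((c & (d | ~a)) & (~b & c)) = 0011000000010000
  (a & b) = 0000000000001111
  (((c & (d | ~a)) & (~b & c)) | (a & b)) = 0011000000011111

(((c & (d | ~a)) & (~b & c)) | (a & b))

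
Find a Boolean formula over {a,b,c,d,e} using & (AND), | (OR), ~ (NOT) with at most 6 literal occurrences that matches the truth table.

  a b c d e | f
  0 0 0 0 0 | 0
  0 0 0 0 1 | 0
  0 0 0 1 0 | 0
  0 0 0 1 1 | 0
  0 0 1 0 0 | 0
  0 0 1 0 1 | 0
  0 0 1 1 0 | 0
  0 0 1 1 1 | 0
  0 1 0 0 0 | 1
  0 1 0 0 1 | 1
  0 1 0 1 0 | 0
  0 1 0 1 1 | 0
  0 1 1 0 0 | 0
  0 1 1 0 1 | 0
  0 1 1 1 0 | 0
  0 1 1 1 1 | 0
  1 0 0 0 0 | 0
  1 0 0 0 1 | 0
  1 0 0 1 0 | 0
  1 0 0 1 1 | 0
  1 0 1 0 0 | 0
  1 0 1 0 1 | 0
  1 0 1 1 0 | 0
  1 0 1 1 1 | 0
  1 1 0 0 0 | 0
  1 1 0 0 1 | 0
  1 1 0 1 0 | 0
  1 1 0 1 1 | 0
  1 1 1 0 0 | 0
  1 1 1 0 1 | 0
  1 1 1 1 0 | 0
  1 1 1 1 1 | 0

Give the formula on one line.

  ~a = 11111111111111110000000000000000
  ~d = 11001100110011001100110011001100
  (~a & ~d) = 11001100110011000000000000000000
  ~b = 11111111000000001111111100000000
  ~c = 11110000111100001111000011110000
  (~b | ~c) = 11111111111100001111111111110000
  (b & (~b | ~c)) = 00000000111100000000000011110000
  ((~a & ~d) & (b & (~b | ~c))) = 00000000110000000000000000000000

((~a & ~d) & (b & (~b | ~c)))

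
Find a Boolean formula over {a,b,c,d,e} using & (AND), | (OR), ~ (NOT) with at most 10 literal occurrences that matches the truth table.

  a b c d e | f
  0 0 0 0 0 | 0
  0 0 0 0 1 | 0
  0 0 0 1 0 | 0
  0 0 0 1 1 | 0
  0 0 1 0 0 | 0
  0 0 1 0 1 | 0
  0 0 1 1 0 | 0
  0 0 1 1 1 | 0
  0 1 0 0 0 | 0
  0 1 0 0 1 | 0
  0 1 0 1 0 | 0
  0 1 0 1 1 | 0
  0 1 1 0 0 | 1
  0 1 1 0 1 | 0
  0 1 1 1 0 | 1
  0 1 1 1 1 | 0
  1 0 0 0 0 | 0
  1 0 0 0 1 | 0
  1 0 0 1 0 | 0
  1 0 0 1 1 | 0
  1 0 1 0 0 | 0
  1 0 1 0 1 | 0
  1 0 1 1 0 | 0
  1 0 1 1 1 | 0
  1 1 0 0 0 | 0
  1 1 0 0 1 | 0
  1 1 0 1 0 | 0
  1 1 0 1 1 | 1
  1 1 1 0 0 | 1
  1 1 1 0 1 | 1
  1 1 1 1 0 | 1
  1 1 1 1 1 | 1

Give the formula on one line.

((a | ~e) & (b & (((b | ~d) & c) | (d & e))))

  ~e = 10101010101010101010101010101010
  (a | ~e) = 10101010101010101111111111111111
  ~d = 11001100110011001100110011001100
  (b | ~d) = 11001100111111111100110011111111
  ((b | ~d) & c) = 00001100000011110000110000001111
  (d & e) = 00010001000100010001000100010001
  (((b | ~d) & c) | (d & e)) = 00011101000111110001110100011111
  (b & (((b | ~d) & c) | (d & e))) = 00000000000111110000000000011111
  ((a | ~e) & (b & (((b | ~d) & c) | (d & e)))) = 00000000000010100000000000011111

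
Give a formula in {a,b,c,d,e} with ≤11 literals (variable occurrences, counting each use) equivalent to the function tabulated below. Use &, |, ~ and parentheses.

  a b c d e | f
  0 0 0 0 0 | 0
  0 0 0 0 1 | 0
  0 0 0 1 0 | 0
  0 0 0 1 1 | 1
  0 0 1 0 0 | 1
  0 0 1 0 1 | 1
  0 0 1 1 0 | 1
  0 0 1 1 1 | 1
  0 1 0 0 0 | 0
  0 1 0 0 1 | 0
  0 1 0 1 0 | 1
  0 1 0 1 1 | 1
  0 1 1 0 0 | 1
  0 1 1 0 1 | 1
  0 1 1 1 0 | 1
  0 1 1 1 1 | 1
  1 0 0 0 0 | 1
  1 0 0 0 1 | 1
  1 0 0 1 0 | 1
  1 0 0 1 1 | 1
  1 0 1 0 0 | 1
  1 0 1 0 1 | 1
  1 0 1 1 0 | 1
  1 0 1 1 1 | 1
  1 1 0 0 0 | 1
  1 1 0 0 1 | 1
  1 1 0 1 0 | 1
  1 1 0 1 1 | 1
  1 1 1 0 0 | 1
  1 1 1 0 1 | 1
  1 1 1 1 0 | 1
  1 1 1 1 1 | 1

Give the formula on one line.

  (d & b) = 00000000001100110000000000110011
  (a | (d & b)) = 00000000001100111111111111111111
  (c | (a | (d & b))) = 00001111001111111111111111111111
  (b | e) = 01010101111111110101010111111111
  ((b | e) & d) = 00010001001100110001000100110011
  (b | ((b | e) & d)) = 00010001111111110001000111111111
  ((b | ((b | e) & d)) & d) = 00010001001100110001000100110011
  ((c | (a | (d & b))) | ((b | ((b | e) & d)) & d)) = 00011111001111111111111111111111

((c | (a | (d & b))) | ((b | ((b | e) & d)) & d))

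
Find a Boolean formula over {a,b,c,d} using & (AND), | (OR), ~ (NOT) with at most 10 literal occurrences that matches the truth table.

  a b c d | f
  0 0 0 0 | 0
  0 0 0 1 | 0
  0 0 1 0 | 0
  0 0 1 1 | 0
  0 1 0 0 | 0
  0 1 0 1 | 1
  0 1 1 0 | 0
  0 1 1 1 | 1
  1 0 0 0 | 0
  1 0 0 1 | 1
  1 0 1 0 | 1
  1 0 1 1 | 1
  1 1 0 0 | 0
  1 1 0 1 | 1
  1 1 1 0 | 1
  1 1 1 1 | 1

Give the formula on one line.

  (c | d) = 0111011101110111
  (a & (c | d)) = 0000000001110111
  (b & a) = 0000000000001111
  ((b & a) | d) = 0101010101011111
  ((c | d) & ((b & a) | d)) = 0101010101010111
  (((c | d) & ((b & a) | d)) & b) = 0000010100000111
  ((a & (c | d)) | (((c | d) & ((b & a) | d)) & b)) = 0000010101110111

((a & (c | d)) | (((c | d) & ((b & a) | d)) & b))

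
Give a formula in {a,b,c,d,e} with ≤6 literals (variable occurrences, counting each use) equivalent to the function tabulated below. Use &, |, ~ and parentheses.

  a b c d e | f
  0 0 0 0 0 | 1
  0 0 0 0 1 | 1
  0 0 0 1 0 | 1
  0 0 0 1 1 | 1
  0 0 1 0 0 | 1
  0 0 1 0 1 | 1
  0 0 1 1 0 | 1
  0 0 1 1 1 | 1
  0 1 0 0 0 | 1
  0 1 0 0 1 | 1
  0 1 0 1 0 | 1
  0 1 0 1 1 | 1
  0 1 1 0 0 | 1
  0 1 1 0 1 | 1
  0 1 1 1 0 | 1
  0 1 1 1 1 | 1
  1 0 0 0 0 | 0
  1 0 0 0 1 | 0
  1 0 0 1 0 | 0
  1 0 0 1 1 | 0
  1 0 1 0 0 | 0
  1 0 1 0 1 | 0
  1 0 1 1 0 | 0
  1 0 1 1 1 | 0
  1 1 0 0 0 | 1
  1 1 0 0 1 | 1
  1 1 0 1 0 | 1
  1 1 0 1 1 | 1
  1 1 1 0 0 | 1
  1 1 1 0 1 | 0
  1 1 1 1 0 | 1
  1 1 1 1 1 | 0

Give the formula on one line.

(~a | ((~c | ~e) & b))

  ~a = 11111111111111110000000000000000
  ~c = 11110000111100001111000011110000
  ~e = 10101010101010101010101010101010
  (~c | ~e) = 11111010111110101111101011111010
  ((~c | ~e) & b) = 00000000111110100000000011111010
  (~a | ((~c | ~e) & b)) = 11111111111111110000000011111010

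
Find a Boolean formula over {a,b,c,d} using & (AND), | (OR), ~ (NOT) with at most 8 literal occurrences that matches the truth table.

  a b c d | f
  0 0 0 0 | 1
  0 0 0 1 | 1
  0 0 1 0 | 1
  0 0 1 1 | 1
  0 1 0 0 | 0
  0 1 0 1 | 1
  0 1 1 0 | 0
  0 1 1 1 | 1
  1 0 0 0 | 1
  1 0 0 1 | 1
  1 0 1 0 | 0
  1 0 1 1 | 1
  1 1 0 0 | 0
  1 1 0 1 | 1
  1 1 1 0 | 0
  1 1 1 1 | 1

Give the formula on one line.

  ~b = 1111000011110000
  (b & d) = 0000010100000101
  (~b | (b & d)) = 1111010111110101
  ~c = 1100110011001100
  ~a = 1111111100000000
  (~c | ~a) = 1111111111001100
  ((~c | ~a) | d) = 1111111111011101
  ((~b | (b & d)) & ((~c | ~a) | d)) = 1111010111010101

((~b | (b & d)) & ((~c | ~a) | d))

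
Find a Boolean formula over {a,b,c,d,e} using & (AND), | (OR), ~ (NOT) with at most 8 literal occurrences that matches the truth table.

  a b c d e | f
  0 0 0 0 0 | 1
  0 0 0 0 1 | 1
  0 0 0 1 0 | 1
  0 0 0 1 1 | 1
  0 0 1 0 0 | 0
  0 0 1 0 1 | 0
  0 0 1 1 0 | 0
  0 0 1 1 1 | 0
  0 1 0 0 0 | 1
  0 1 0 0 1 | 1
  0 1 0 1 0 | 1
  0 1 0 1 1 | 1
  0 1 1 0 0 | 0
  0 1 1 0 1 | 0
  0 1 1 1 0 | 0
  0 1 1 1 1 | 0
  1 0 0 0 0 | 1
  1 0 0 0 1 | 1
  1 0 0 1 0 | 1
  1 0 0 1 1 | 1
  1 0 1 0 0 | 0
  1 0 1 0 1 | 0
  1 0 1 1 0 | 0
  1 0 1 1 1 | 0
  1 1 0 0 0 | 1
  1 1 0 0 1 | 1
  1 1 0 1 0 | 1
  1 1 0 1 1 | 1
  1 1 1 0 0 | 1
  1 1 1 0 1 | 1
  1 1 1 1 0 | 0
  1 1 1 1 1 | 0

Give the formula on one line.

  ~b = 11111111000000001111111100000000
  ~d = 11001100110011001100110011001100
  (a & b) = 00000000000000000000000011111111
  (~d & (a & b)) = 00000000000000000000000011001100
  (~b | (~d & (a & b))) = 11111111000000001111111111001100
  ((~b | (~d & (a & b))) & b) = 00000000000000000000000011001100
  ~c = 11110000111100001111000011110000
  (((~b | (~d & (a & b))) & b) | ~c) = 11110000111100001111000011111100

(((~b | (~d & (a & b))) & b) | ~c)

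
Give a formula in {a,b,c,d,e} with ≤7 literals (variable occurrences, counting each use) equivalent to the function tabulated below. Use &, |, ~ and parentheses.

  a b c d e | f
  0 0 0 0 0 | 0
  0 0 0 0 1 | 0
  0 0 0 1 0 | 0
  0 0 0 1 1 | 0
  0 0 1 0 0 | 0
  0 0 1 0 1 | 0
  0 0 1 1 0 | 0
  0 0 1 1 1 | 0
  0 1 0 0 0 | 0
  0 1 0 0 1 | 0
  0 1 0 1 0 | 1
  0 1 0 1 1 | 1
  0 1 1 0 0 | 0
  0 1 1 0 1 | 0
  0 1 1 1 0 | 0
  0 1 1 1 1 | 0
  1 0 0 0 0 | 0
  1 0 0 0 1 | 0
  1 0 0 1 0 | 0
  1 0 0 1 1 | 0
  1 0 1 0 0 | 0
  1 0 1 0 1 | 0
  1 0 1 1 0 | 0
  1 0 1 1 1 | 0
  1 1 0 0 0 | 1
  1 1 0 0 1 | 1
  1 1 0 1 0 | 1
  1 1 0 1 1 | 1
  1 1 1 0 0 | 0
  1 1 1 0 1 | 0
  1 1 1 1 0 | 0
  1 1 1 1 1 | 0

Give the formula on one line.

((~c & (a | d)) & (b & (e | ~c)))

  ~c = 11110000111100001111000011110000
  (a | d) = 00110011001100111111111111111111
  (~c & (a | d)) = 00110000001100001111000011110000
  (e | ~c) = 11110101111101011111010111110101
  (b & (e | ~c)) = 00000000111101010000000011110101
  ((~c & (a | d)) & (b & (e | ~c))) = 00000000001100000000000011110000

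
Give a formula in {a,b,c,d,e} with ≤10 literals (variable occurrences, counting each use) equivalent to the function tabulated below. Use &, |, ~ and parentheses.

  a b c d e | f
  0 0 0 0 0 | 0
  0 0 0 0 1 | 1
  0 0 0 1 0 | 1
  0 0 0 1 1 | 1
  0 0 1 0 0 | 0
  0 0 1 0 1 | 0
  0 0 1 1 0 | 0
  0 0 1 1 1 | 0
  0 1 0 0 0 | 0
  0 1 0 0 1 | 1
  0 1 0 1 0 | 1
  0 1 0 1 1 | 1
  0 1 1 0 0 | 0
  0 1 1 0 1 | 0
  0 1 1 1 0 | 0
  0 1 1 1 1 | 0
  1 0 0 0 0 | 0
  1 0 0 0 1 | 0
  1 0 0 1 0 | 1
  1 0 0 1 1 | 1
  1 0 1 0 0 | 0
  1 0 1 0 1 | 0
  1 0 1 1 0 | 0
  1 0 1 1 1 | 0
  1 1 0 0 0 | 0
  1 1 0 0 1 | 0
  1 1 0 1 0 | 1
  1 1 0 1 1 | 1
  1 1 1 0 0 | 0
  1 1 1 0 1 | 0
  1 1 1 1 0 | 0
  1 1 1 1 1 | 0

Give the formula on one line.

(~c & (((a | e) & (~a & (e | (~b & d)))) | d))

  ~c = 11110000111100001111000011110000
  (a | e) = 01010101010101011111111111111111
  ~a = 11111111111111110000000000000000
  ~b = 11111111000000001111111100000000
  (~b & d) = 00110011000000000011001100000000
  (e | (~b & d)) = 01110111010101010111011101010101
  (~a & (e | (~b & d))) = 01110111010101010000000000000000
  ((a | e) & (~a & (e | (~b & d)))) = 01010101010101010000000000000000
  (((a | e) & (~a & (e | (~b & d)))) | d) = 01110111011101110011001100110011
  (~c & (((a | e) & (~a & (e | (~b & d)))) | d)) = 01110000011100000011000000110000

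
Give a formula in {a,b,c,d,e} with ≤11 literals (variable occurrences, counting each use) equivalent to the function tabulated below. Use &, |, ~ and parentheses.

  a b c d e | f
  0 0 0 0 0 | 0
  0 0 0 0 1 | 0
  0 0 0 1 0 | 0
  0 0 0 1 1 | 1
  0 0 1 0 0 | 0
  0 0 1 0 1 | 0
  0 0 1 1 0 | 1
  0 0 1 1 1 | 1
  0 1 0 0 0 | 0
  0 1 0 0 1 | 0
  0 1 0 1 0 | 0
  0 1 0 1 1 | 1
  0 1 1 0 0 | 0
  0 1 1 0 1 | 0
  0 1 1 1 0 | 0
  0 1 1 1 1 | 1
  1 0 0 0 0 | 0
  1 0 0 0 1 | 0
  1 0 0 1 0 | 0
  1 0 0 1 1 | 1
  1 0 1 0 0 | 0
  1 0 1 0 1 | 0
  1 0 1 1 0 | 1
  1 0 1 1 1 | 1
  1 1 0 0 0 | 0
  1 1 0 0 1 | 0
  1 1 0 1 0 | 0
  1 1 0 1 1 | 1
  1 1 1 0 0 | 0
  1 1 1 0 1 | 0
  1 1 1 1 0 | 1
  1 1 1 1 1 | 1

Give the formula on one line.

((((~c & e) | (d & e)) | (((~b | a) | ~d) & c)) & d)

  ~c = 11110000111100001111000011110000
  (~c & e) = 01010000010100000101000001010000
  (d & e) = 00010001000100010001000100010001
  ((~c & e) | (d & e)) = 01010001010100010101000101010001
  ~b = 11111111000000001111111100000000
  (~b | a) = 11111111000000001111111111111111
  ~d = 11001100110011001100110011001100
  ((~b | a) | ~d) = 11111111110011001111111111111111
  (((~b | a) | ~d) & c) = 00001111000011000000111100001111
  (((~c & e) | (d & e)) | (((~b | a) | ~d) & c)) = 01011111010111010101111101011111
  ((((~c & e) | (d & e)) | (((~b | a) | ~d) & c)) & d) = 00010011000100010001001100010011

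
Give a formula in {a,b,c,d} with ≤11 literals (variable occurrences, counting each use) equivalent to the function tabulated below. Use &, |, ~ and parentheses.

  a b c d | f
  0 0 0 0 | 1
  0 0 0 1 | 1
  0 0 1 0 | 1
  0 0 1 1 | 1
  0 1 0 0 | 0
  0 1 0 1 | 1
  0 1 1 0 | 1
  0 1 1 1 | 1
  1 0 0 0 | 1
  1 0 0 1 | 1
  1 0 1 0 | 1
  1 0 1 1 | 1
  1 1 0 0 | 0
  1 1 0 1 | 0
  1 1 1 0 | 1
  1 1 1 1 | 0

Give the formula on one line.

  ~a = 1111111100000000
  (~a & d) = 0101010100000000
  ~b = 1111000011110000
  ((~a & d) | ~b) = 1111010111110000
  (c & a) = 0000000000110011
  ~d = 1010101010101010
  ((c & a) & ~d) = 0000000000100010
  (c & ~a) = 0011001100000000
  (((c & a) & ~d) | (c & ~a)) = 0011001100100010
  (((~a & d) | ~b) | (((c & a) & ~d) | (c & ~a))) = 1111011111110010

(((~a & d) | ~b) | (((c & a) & ~d) | (c & ~a)))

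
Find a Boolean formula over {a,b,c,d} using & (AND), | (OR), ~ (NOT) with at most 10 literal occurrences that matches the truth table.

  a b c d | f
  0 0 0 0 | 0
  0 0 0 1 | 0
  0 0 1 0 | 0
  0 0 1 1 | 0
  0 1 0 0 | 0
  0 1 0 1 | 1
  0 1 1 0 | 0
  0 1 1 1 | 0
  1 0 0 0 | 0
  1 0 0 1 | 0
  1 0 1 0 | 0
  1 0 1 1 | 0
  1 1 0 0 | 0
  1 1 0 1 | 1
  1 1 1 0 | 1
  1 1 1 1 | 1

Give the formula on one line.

((c | ((d & ~c) | ~b)) & (b & (a | (~c & ~a))))

  ~c = 1100110011001100
  (d & ~c) = 0100010001000100
  ~b = 1111000011110000
  ((d & ~c) | ~b) = 1111010011110100
  (c | ((d & ~c) | ~b)) = 1111011111110111
  ~a = 1111111100000000
  (~c & ~a) = 1100110000000000
  (a | (~c & ~a)) = 1100110011111111
  (b & (a | (~c & ~a))) = 0000110000001111
  ((c | ((d & ~c) | ~b)) & (b & (a | (~c & ~a)))) = 0000010000000111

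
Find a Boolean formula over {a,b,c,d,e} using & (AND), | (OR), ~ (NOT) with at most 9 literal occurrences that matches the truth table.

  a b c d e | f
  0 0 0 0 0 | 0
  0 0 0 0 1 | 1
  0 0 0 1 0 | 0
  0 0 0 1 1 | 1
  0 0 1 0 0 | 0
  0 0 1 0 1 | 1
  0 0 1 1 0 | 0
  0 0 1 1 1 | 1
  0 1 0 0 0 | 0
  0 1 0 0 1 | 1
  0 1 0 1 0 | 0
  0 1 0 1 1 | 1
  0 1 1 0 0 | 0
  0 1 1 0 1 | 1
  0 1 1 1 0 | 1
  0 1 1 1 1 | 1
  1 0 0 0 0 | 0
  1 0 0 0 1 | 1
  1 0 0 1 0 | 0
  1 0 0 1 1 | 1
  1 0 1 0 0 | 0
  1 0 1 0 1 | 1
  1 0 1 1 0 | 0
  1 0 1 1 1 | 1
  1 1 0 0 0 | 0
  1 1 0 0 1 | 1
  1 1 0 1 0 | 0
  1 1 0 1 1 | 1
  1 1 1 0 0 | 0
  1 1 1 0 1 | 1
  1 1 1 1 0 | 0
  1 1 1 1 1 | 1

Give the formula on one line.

  ~a = 11111111111111110000000000000000
  (c & ~a) = 00001111000011110000000000000000
  ((c & ~a) & d) = 00000011000000110000000000000000
  (b | e) = 01010101111111110101010111111111
  ((b | e) & c) = 00000101000011110000010100001111
  (((c & ~a) & d) & ((b | e) & c)) = 00000001000000110000000000000000
  (e | (((c & ~a) & d) & ((b | e) & c))) = 01010101010101110101010101010101

(e | (((c & ~a) & d) & ((b | e) & c)))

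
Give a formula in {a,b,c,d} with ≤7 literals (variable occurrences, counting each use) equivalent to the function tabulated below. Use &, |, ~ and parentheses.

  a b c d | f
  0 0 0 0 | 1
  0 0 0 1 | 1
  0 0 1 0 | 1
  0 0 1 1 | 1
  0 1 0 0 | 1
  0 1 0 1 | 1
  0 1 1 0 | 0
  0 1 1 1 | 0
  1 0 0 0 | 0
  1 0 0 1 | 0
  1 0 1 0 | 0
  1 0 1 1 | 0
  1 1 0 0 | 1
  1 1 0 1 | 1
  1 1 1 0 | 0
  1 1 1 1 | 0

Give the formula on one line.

((~a | b) & (~b | ~c))

  ~a = 1111111100000000
  (~a | b) = 1111111100001111
  ~b = 1111000011110000
  ~c = 1100110011001100
  (~b | ~c) = 1111110011111100
  ((~a | b) & (~b | ~c)) = 1111110000001100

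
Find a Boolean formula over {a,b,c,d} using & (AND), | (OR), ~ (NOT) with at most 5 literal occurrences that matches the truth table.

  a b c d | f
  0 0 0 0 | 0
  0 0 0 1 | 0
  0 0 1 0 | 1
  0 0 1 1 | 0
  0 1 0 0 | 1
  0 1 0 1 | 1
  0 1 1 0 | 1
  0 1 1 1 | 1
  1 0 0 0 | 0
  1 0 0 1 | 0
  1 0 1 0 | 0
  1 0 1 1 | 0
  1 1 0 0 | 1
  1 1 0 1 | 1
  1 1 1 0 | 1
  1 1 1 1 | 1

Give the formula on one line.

  ~d = 1010101010101010
  ~a = 1111111100000000
  ~b = 1111000011110000
  (~a & ~b) = 1111000000000000
  (~d & (~a & ~b)) = 1010000000000000
  (c & (~d & (~a & ~b))) = 0010000000000000
  ((c & (~d & (~a & ~b))) | b) = 0010111100001111

((c & (~d & (~a & ~b))) | b)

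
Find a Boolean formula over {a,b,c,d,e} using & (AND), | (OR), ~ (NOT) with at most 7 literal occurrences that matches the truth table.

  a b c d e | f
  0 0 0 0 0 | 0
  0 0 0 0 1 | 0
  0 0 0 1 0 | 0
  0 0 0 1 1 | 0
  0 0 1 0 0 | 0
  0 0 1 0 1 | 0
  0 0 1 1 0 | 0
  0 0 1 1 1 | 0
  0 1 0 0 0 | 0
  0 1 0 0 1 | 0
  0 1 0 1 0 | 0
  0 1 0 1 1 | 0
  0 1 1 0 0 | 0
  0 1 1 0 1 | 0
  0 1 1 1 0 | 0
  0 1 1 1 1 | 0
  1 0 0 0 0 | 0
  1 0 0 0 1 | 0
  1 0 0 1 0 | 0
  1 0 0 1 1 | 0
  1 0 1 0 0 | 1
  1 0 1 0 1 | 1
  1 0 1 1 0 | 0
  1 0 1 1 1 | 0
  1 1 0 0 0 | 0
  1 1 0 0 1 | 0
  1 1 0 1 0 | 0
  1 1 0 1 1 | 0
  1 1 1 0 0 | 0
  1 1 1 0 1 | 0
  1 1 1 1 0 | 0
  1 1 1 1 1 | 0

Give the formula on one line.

  ~d = 11001100110011001100110011001100
  (c & ~d) = 00001100000011000000110000001100
  ~b = 11111111000000001111111100000000
  ~a = 11111111111111110000000000000000
  (~b | ~a) = 11111111111111111111111100000000
  ((~b | ~a) & a) = 00000000000000001111111100000000
  ((c & ~d) & ((~b | ~a) & a)) = 00000000000000000000110000000000

((c & ~d) & ((~b | ~a) & a))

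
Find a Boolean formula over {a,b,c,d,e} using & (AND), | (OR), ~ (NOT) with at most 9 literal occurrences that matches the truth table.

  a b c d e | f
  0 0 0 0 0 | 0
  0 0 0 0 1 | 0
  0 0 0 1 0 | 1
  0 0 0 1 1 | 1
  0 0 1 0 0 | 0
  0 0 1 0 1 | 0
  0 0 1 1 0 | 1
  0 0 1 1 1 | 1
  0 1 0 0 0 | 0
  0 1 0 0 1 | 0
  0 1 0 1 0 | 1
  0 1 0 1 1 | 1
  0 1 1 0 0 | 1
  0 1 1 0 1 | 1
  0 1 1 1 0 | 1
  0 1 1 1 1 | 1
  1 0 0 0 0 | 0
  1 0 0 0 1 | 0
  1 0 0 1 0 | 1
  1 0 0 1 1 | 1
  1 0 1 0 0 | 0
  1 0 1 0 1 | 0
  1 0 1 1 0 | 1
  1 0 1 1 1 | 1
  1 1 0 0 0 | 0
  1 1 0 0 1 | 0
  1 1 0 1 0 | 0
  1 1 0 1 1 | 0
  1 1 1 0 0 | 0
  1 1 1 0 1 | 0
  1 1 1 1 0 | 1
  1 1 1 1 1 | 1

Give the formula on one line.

  ~a = 11111111111111110000000000000000
  (~a & c) = 00001111000011110000000000000000
  ((~a & c) | d) = 00111111001111110011001100110011
  (d | b) = 00110011111111110011001111111111
  ~b = 11111111000000001111111100000000
  (~b | c) = 11111111000011111111111100001111
  (~a | (~b | c)) = 11111111111111111111111100001111
  ((d | b) & (~a | (~b | c))) = 00110011111111110011001100001111
  (((~a & c) | d) & ((d | b) & (~a | (~b | c)))) = 00110011001111110011001100000011

(((~a & c) | d) & ((d | b) & (~a | (~b | c))))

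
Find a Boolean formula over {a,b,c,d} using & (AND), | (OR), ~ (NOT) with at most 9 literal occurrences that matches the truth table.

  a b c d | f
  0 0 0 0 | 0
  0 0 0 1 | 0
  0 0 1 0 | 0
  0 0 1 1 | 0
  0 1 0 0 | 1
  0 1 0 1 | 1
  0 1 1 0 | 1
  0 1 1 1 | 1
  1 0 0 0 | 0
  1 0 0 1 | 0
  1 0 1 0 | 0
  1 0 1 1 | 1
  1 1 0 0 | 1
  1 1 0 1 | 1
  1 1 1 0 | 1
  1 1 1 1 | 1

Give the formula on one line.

(b | (((b | c) & (~d | a)) & d))

  (b | c) = 0011111100111111
  ~d = 1010101010101010
  (~d | a) = 1010101011111111
  ((b | c) & (~d | a)) = 0010101000111111
  (((b | c) & (~d | a)) & d) = 0000000000010101
  (b | (((b | c) & (~d | a)) & d)) = 0000111100011111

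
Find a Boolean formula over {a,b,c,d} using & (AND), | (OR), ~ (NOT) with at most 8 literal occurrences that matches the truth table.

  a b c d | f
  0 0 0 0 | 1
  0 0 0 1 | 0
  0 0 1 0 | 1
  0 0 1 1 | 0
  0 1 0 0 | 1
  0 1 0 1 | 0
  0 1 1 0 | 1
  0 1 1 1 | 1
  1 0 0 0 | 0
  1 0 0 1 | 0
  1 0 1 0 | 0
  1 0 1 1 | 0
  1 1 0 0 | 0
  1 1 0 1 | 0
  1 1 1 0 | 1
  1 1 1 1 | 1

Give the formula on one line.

  ~d = 1010101010101010
  (~d | a) = 1010101011111111
  ~a = 1111111100000000
  ((~d | a) & ~a) = 1010101000000000
  (b & c) = 0000001100000011
  (((~d | a) & ~a) | (b & c)) = 1010101100000011

(((~d | a) & ~a) | (b & c))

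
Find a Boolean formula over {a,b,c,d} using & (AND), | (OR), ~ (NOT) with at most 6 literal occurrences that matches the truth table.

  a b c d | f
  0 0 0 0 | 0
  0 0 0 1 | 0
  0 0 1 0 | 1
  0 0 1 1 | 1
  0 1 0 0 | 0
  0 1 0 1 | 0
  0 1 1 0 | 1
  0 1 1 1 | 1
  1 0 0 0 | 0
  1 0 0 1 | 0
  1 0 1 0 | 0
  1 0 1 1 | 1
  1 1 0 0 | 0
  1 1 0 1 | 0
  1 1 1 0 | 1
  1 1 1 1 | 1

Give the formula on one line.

((d | (b | ~a)) & c)

  ~a = 1111111100000000
  (b | ~a) = 1111111100001111
  (d | (b | ~a)) = 1111111101011111
  ((d | (b | ~a)) & c) = 0011001100010011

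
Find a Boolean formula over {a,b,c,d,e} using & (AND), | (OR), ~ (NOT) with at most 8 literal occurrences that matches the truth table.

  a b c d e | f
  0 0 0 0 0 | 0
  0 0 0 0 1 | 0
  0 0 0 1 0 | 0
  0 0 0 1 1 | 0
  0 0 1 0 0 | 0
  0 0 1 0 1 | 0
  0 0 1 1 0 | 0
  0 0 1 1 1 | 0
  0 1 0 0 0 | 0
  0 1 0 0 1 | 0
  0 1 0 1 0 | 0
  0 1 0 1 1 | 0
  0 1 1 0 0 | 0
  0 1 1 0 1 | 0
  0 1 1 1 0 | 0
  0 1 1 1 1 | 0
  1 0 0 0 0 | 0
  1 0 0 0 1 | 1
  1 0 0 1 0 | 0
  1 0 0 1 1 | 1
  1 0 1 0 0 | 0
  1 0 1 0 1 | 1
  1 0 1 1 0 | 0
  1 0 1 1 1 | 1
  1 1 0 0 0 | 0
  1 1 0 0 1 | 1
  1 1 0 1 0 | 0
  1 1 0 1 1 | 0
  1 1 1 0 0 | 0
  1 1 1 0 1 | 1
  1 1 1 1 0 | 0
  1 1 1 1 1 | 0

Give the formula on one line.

(e & ((~b | (a & ~d)) & (a | (b & ~e))))

  ~b = 11111111000000001111111100000000
  ~d = 11001100110011001100110011001100
  (a & ~d) = 00000000000000001100110011001100
  (~b | (a & ~d)) = 11111111000000001111111111001100
  ~e = 10101010101010101010101010101010
  (b & ~e) = 00000000101010100000000010101010
  (a | (b & ~e)) = 00000000101010101111111111111111
  ((~b | (a & ~d)) & (a | (b & ~e))) = 00000000000000001111111111001100
  (e & ((~b | (a & ~d)) & (a | (b & ~e)))) = 00000000000000000101010101000100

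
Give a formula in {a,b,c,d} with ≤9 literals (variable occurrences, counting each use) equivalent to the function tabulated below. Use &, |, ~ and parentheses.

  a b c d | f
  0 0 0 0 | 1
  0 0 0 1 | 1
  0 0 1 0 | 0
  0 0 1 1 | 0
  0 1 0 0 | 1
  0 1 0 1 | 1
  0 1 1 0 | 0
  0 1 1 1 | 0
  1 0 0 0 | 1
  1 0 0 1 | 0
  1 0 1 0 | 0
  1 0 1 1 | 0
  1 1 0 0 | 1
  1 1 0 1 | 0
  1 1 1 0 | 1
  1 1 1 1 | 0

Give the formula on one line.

  (b | d) = 0101111101011111
  ((b | d) & a) = 0000000001011111
  ~c = 1100110011001100
  (((b | d) & a) | ~c) = 1100110011011111
  ~a = 1111111100000000
  (~a & b) = 0000111100000000
  ~d = 1010101010101010
  ((~a & b) | ~d) = 1010111110101010
  (~a | ((~a & b) | ~d)) = 1111111110101010
  ((((b | d) & a) | ~c) & (~a | ((~a & b) | ~d))) = 1100110010001010

((((b | d) & a) | ~c) & (~a | ((~a & b) | ~d)))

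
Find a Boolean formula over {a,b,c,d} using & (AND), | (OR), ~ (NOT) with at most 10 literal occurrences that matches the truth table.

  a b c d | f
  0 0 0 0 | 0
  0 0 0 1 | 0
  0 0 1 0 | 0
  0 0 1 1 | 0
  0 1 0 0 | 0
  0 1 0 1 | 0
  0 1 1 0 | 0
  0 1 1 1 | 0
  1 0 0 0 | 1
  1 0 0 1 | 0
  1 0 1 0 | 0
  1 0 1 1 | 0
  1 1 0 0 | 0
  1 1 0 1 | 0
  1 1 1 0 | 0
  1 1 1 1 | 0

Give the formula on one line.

(((~a | ~d) & (~b | (c & d))) & ((~c & ~b) & a))

  ~a = 1111111100000000
  ~d = 1010101010101010
  (~a | ~d) = 1111111110101010
  ~b = 1111000011110000
  (c & d) = 0001000100010001
  (~b | (c & d)) = 1111000111110001
  ((~a | ~d) & (~b | (c & d))) = 1111000110100000
  ~c = 1100110011001100
  (~c & ~b) = 1100000011000000
  ((~c & ~b) & a) = 0000000011000000
  (((~a | ~d) & (~b | (c & d))) & ((~c & ~b) & a)) = 0000000010000000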